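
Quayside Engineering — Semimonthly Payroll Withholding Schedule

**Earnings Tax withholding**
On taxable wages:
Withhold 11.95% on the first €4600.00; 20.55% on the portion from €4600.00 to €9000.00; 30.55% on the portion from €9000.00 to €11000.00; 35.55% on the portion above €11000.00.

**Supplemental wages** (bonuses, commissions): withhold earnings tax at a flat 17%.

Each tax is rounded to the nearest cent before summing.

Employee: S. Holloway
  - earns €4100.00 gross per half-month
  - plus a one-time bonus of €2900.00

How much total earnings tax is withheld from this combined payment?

Earnings Tax: taxable = €4100.00
  11.95% × €4100.00 = €489.95
Supplemental (17% flat on bonus): 17% × €2900.00 = €493.00
Total earnings tax: €489.95 + €493.00 = €982.95

€982.95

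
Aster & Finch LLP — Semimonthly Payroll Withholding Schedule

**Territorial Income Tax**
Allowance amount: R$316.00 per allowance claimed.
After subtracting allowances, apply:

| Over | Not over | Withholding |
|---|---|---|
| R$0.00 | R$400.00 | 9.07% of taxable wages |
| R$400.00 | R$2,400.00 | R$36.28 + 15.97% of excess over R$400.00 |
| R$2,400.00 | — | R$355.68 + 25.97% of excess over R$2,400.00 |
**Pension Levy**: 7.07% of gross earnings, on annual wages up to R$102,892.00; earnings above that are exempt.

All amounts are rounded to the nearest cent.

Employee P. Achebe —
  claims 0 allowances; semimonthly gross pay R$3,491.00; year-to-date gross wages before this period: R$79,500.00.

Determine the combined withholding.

Territorial Income Tax: taxable = R$3,491.00
  R$355.68 + 25.97% × (R$3,491.00 − R$2,400.00) = R$355.68 + 25.97% × R$1,091.00 = R$639.01
Pension Levy: 7.07% × R$3,491.00 = R$246.81
Total: R$639.01 + R$246.81 = R$885.82

R$885.82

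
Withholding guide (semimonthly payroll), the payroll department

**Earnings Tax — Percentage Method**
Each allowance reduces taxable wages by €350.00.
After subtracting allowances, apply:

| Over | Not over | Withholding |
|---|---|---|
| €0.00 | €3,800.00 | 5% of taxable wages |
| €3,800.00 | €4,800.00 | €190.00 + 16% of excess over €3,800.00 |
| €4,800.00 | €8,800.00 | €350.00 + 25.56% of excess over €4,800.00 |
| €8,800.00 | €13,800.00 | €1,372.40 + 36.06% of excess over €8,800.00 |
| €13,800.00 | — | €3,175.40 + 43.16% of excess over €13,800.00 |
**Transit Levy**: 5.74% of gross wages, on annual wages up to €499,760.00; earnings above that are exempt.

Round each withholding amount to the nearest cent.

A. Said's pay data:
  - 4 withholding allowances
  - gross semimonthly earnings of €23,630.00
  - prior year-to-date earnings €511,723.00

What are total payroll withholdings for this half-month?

Earnings Tax: taxable = €23,630.00 − 4×€350.00 = €22,230.00
  €3,175.40 + 43.16% × (€22,230.00 − €13,800.00) = €3,175.40 + 43.16% × €8,430.00 = €6,813.79
Transit Levy: YTD €511,723.00 ≥ cap €499,760.00 → €0.00
Total: €6,813.79 + €0.00 = €6,813.79

€6,813.79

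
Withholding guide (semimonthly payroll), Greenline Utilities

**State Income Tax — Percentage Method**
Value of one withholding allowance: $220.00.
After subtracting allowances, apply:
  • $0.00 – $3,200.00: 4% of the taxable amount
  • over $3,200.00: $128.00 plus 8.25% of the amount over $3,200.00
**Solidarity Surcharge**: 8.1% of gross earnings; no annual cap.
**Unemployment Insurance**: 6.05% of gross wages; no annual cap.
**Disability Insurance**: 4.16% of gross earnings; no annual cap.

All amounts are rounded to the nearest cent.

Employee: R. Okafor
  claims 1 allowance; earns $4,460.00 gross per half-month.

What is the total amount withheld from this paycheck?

State Income Tax: taxable = $4,460.00 − 1×$220.00 = $4,240.00
  $128.00 + 8.25% × ($4,240.00 − $3,200.00) = $128.00 + 8.25% × $1,040.00 = $213.80
Solidarity Surcharge: 8.1% × $4,460.00 = $361.26
Unemployment Insurance: 6.05% × $4,460.00 = $269.83
Disability Insurance: 4.16% × $4,460.00 = $185.54
Total: $213.80 + $361.26 + $269.83 + $185.54 = $1,030.43

$1,030.43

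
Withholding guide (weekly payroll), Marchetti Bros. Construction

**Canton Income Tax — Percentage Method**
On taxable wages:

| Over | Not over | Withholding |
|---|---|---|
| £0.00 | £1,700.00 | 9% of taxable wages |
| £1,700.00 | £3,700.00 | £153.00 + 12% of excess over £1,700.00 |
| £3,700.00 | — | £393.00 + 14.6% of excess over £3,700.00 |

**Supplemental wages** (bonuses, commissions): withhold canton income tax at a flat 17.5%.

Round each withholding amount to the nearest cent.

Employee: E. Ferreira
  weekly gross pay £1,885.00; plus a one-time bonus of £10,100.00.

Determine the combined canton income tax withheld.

Canton Income Tax: taxable = £1,885.00
  £153.00 + 12% × (£1,885.00 − £1,700.00) = £153.00 + 12% × £185.00 = £175.20
Supplemental (17.5% flat on bonus): 17.5% × £10,100.00 = £1,767.50
Total canton income tax: £175.20 + £1,767.50 = £1,942.70

£1,942.70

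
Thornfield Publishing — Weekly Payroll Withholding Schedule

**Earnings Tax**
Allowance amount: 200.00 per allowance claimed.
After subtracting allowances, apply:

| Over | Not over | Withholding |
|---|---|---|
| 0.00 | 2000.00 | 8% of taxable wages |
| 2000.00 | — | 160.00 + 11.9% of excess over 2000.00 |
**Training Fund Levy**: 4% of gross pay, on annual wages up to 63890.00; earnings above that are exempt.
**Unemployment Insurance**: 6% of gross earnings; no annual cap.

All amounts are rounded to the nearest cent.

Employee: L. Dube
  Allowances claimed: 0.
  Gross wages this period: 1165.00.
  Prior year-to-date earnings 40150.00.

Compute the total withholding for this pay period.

209.70

Earnings Tax: taxable = 1165.00
  8% × 1165.00 = 93.20
Training Fund Levy: 4% × 1165.00 = 46.60
Unemployment Insurance: 6% × 1165.00 = 69.90
Total: 93.20 + 46.60 + 69.90 = 209.70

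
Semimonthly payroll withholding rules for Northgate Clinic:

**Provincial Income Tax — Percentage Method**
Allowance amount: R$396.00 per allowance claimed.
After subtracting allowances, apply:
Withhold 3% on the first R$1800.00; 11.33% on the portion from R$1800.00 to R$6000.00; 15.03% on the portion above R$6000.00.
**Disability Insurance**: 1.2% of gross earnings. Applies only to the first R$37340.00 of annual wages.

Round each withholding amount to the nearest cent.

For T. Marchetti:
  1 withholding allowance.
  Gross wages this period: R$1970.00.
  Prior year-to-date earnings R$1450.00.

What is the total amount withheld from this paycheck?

Provincial Income Tax: taxable = R$1970.00 − 1×R$396.00 = R$1574.00
  3% × R$1574.00 = R$47.22
Disability Insurance: 1.2% × R$1970.00 = R$23.64
Total: R$47.22 + R$23.64 = R$70.86

R$70.86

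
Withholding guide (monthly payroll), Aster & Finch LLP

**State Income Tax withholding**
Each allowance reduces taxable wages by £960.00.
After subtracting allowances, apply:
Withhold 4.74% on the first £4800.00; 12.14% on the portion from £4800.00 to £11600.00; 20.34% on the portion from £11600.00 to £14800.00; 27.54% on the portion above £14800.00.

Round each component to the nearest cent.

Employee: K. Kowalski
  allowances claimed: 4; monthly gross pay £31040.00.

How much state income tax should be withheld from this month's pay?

£5118.88

State Income Tax: taxable = £31040.00 − 4×£960.00 = £27200.00
  £1703.92 + 27.54% × (£27200.00 − £14800.00) = £1703.92 + 27.54% × £12400.00 = £5118.88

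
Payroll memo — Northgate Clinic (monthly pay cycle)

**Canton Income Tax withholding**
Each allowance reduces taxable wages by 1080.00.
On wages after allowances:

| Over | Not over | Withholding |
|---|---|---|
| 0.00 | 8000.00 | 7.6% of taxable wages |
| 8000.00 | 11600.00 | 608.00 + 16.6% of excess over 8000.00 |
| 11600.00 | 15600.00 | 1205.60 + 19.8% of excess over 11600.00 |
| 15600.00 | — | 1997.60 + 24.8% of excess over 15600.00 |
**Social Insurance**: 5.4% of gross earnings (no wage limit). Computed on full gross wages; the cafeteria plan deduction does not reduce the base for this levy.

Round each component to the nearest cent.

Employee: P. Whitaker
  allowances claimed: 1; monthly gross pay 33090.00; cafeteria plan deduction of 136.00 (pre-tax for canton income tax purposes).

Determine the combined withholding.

7820.41

Canton Income Tax: taxable = 33090.00 − 136.00 − 1×1080.00 = 31874.00
  1997.60 + 24.8% × (31874.00 − 15600.00) = 1997.60 + 24.8% × 16274.00 = 6033.55
Social Insurance: 5.4% × 33090.00 = 1786.86
Total: 6033.55 + 1786.86 = 7820.41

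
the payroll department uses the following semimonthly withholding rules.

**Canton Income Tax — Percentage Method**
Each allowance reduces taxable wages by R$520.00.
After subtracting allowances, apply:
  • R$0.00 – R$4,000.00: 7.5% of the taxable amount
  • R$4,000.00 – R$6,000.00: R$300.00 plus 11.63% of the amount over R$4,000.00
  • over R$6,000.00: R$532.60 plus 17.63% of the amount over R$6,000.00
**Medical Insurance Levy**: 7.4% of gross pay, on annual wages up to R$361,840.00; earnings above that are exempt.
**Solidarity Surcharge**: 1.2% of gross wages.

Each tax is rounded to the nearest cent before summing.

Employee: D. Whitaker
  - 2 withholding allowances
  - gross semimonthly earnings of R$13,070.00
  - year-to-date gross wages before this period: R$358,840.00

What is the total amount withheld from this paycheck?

Canton Income Tax: taxable = R$13,070.00 − 2×R$520.00 = R$12,030.00
  R$532.60 + 17.63% × (R$12,030.00 − R$6,000.00) = R$532.60 + 17.63% × R$6,030.00 = R$1,595.69
Medical Insurance Levy: cap R$361,840.00 − YTD R$358,840.00 = R$3,000.00 subject; 7.4% × R$3,000.00 = R$222.00
Solidarity Surcharge: 1.2% × R$13,070.00 = R$156.84
Total: R$1,595.69 + R$222.00 + R$156.84 = R$1,974.53

R$1,974.53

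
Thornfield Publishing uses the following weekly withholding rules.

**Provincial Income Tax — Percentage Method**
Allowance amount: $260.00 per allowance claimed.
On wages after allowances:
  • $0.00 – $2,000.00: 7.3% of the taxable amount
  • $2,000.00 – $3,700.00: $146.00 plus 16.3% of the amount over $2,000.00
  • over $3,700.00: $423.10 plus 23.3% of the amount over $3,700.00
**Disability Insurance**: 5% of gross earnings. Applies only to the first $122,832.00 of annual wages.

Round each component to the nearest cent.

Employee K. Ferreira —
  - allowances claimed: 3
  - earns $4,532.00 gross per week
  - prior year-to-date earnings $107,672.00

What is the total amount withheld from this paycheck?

$661.82

Provincial Income Tax: taxable = $4,532.00 − 3×$260.00 = $3,752.00
  $423.10 + 23.3% × ($3,752.00 − $3,700.00) = $423.10 + 23.3% × $52.00 = $435.22
Disability Insurance: 5% × $4,532.00 = $226.60
Total: $435.22 + $226.60 = $661.82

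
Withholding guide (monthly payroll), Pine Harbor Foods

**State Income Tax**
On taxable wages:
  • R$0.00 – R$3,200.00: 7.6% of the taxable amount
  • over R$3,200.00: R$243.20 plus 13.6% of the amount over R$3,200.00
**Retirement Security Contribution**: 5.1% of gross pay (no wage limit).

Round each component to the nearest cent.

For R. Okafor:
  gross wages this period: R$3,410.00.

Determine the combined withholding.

State Income Tax: taxable = R$3,410.00
  R$243.20 + 13.6% × (R$3,410.00 − R$3,200.00) = R$243.20 + 13.6% × R$210.00 = R$271.76
Retirement Security Contribution: 5.1% × R$3,410.00 = R$173.91
Total: R$271.76 + R$173.91 = R$445.67

R$445.67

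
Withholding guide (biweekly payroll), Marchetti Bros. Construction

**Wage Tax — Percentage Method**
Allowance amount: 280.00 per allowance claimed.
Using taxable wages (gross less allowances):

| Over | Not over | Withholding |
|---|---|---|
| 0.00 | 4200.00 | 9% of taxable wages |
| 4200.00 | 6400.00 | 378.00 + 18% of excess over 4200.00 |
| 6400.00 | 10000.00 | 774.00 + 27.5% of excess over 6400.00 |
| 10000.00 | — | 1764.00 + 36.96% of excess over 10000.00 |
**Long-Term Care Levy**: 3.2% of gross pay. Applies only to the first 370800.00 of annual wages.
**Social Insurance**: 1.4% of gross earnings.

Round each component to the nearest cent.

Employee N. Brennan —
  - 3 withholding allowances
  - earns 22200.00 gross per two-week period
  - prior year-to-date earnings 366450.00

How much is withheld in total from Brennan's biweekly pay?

6412.66

Wage Tax: taxable = 22200.00 − 3×280.00 = 21360.00
  1764.00 + 36.96% × (21360.00 − 10000.00) = 1764.00 + 36.96% × 11360.00 = 5962.66
Long-Term Care Levy: cap 370800.00 − YTD 366450.00 = 4350.00 subject; 3.2% × 4350.00 = 139.20
Social Insurance: 1.4% × 22200.00 = 310.80
Total: 5962.66 + 139.20 + 310.80 = 6412.66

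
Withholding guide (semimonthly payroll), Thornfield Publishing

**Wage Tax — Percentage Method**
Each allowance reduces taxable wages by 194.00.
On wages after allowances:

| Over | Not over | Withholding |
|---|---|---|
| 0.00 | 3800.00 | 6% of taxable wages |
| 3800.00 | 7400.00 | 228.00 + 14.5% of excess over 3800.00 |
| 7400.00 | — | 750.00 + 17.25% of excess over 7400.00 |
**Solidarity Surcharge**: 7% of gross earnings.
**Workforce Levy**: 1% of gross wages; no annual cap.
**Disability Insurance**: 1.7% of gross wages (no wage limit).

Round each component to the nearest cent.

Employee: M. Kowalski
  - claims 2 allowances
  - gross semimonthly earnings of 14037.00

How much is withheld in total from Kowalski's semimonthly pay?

Wage Tax: taxable = 14037.00 − 2×194.00 = 13649.00
  750.00 + 17.25% × (13649.00 − 7400.00) = 750.00 + 17.25% × 6249.00 = 1827.95
Solidarity Surcharge: 7% × 14037.00 = 982.59
Workforce Levy: 1% × 14037.00 = 140.37
Disability Insurance: 1.7% × 14037.00 = 238.63
Total: 1827.95 + 982.59 + 140.37 + 238.63 = 3189.54

3189.54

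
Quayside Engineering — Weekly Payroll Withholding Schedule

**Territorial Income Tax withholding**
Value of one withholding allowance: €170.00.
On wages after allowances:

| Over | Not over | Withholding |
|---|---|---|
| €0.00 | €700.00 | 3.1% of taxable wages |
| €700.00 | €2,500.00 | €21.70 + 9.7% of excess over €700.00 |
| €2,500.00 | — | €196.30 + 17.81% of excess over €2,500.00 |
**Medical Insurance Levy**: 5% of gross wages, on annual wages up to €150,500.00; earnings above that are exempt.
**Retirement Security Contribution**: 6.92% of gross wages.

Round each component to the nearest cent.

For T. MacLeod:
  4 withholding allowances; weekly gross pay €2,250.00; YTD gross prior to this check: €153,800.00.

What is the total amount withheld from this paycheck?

Territorial Income Tax: taxable = €2,250.00 − 4×€170.00 = €1,570.00
  €21.70 + 9.7% × (€1,570.00 − €700.00) = €21.70 + 9.7% × €870.00 = €106.09
Medical Insurance Levy: YTD €153,800.00 ≥ cap €150,500.00 → €0.00
Retirement Security Contribution: 6.92% × €2,250.00 = €155.70
Total: €106.09 + €0.00 + €155.70 = €261.79

€261.79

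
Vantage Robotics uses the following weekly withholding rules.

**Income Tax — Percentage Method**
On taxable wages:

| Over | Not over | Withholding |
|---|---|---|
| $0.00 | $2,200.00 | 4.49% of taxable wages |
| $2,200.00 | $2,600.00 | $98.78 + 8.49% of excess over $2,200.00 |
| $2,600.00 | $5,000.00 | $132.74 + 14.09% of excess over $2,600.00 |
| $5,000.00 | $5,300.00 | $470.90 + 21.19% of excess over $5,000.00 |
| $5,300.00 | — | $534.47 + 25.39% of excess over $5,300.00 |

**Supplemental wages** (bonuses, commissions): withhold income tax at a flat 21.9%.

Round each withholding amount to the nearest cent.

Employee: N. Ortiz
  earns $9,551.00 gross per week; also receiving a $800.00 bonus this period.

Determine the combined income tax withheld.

Income Tax: taxable = $9,551.00
  $534.47 + 25.39% × ($9,551.00 − $5,300.00) = $534.47 + 25.39% × $4,251.00 = $1,613.80
Supplemental (21.9% flat on bonus): 21.9% × $800.00 = $175.20
Total income tax: $1,613.80 + $175.20 = $1,789.00

$1,789.00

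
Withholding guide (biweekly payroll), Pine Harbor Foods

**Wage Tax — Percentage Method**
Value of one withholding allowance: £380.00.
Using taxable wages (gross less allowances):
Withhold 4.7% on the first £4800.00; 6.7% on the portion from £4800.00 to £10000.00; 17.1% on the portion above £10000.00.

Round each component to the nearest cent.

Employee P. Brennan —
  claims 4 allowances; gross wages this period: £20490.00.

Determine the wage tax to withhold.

£2107.87

Wage Tax: taxable = £20490.00 − 4×£380.00 = £18970.00
  £574.00 + 17.1% × (£18970.00 − £10000.00) = £574.00 + 17.1% × £8970.00 = £2107.87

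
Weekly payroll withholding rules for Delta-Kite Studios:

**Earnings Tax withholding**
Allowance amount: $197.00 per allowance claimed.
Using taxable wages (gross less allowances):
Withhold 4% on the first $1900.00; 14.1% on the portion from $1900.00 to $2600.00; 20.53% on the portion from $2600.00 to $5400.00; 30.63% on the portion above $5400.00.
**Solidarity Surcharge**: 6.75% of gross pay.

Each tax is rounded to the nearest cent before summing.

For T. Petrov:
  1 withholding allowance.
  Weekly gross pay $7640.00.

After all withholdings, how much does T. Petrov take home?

$5748.99

Earnings Tax: taxable = $7640.00 − 1×$197.00 = $7443.00
  $749.54 + 30.63% × ($7443.00 − $5400.00) = $749.54 + 30.63% × $2043.00 = $1375.31
Solidarity Surcharge: 6.75% × $7640.00 = $515.70
Total withheld: $1375.31 + $515.70 = $1891.01
Net pay: $7640.00 − $1891.01 = $5748.99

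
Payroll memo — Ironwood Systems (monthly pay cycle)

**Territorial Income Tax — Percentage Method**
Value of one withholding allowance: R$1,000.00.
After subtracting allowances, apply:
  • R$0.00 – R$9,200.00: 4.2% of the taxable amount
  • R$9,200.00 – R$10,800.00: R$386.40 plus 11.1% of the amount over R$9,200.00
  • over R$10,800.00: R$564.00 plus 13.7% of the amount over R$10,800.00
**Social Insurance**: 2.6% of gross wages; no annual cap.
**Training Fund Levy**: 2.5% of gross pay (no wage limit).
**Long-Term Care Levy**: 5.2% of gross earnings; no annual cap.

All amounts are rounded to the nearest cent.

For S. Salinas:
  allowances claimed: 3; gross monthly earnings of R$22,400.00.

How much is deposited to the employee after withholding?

Territorial Income Tax: taxable = R$22,400.00 − 3×R$1,000.00 = R$19,400.00
  R$564.00 + 13.7% × (R$19,400.00 − R$10,800.00) = R$564.00 + 13.7% × R$8,600.00 = R$1,742.20
Social Insurance: 2.6% × R$22,400.00 = R$582.40
Training Fund Levy: 2.5% × R$22,400.00 = R$560.00
Long-Term Care Levy: 5.2% × R$22,400.00 = R$1,164.80
Total withheld: R$1,742.20 + R$582.40 + R$560.00 + R$1,164.80 = R$4,049.40
Net pay: R$22,400.00 − R$4,049.40 = R$18,350.60

R$18,350.60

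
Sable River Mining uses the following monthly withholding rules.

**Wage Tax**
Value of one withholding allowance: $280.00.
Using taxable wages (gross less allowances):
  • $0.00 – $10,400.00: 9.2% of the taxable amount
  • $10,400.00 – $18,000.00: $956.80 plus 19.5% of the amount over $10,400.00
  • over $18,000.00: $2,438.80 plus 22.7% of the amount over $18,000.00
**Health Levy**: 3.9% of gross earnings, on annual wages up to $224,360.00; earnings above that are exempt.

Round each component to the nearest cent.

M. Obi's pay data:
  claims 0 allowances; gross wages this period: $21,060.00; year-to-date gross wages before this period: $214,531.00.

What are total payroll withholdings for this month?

Wage Tax: taxable = $21,060.00
  $2,438.80 + 22.7% × ($21,060.00 − $18,000.00) = $2,438.80 + 22.7% × $3,060.00 = $3,133.42
Health Levy: cap $224,360.00 − YTD $214,531.00 = $9,829.00 subject; 3.9% × $9,829.00 = $383.33
Total: $3,133.42 + $383.33 = $3,516.75

$3,516.75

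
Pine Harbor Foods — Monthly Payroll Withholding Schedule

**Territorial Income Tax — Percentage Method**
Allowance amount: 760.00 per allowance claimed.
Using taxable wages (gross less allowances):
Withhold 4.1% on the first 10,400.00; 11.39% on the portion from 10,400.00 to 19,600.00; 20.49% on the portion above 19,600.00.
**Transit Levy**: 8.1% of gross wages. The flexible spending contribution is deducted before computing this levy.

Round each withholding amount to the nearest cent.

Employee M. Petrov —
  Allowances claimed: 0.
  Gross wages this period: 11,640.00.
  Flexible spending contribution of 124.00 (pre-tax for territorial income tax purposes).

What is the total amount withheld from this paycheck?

1,486.31

Territorial Income Tax: taxable = 11,640.00 − 124.00 = 11,516.00
  426.40 + 11.39% × (11,516.00 − 10,400.00) = 426.40 + 11.39% × 1,116.00 = 553.51
Transit Levy: 8.1% × 11,516.00 = 932.80
Total: 553.51 + 932.80 = 1,486.31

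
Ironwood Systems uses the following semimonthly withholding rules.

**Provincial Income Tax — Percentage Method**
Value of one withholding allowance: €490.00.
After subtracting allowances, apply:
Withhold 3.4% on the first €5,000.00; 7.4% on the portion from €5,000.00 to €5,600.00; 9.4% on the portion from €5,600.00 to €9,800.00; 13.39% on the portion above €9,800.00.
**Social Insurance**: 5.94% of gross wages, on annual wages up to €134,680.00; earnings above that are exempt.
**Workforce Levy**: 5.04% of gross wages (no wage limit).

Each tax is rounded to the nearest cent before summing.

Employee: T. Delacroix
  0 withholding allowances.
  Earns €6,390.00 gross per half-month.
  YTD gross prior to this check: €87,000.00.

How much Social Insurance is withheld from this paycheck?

€379.57

Social Insurance: 5.94% × €6,390.00 = €379.57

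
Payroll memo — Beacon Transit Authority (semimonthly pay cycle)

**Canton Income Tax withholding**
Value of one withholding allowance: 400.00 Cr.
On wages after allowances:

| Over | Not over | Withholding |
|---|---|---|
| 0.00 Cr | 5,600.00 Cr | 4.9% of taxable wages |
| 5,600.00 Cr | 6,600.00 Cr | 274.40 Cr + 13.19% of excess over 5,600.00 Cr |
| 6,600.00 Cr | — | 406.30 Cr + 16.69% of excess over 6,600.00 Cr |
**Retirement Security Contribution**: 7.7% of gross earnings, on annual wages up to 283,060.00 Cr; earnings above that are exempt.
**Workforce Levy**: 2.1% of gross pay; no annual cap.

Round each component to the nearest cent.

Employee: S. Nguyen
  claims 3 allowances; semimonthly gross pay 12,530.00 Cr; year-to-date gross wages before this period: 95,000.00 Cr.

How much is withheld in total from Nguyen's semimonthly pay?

Canton Income Tax: taxable = 12,530.00 Cr − 3×400.00 Cr = 11,330.00 Cr
  406.30 Cr + 16.69% × (11,330.00 Cr − 6,600.00 Cr) = 406.30 Cr + 16.69% × 4,730.00 Cr = 1,195.74 Cr
Retirement Security Contribution: 7.7% × 12,530.00 Cr = 964.81 Cr
Workforce Levy: 2.1% × 12,530.00 Cr = 263.13 Cr
Total: 1,195.74 Cr + 964.81 Cr + 263.13 Cr = 2,423.68 Cr

2,423.68 Cr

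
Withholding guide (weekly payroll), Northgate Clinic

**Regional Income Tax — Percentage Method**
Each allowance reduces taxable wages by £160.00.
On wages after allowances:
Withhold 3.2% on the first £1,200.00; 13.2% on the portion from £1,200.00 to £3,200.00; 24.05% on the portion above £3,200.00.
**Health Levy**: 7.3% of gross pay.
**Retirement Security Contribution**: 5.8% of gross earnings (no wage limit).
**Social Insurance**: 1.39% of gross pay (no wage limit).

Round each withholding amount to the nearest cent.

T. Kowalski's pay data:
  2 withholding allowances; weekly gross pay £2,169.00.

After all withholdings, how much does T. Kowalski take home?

£1,730.64

Regional Income Tax: taxable = £2,169.00 − 2×£160.00 = £1,849.00
  £38.40 + 13.2% × (£1,849.00 − £1,200.00) = £38.40 + 13.2% × £649.00 = £124.07
Health Levy: 7.3% × £2,169.00 = £158.34
Retirement Security Contribution: 5.8% × £2,169.00 = £125.80
Social Insurance: 1.39% × £2,169.00 = £30.15
Total withheld: £124.07 + £158.34 + £125.80 + £30.15 = £438.36
Net pay: £2,169.00 − £438.36 = £1,730.64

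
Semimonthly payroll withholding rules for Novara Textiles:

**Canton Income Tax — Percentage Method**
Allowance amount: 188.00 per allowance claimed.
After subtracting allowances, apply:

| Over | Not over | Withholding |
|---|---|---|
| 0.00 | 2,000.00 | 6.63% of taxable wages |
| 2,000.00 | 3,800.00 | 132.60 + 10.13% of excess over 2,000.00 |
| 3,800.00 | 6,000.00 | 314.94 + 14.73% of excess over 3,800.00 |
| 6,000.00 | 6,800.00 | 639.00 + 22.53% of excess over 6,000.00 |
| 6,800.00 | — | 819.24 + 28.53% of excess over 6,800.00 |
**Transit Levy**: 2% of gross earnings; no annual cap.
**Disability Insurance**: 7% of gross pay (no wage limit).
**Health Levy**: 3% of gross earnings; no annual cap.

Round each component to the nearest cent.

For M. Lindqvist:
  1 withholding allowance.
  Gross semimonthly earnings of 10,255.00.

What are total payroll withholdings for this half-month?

Canton Income Tax: taxable = 10,255.00 − 1×188.00 = 10,067.00
  819.24 + 28.53% × (10,067.00 − 6,800.00) = 819.24 + 28.53% × 3,267.00 = 1,751.32
Transit Levy: 2% × 10,255.00 = 205.10
Disability Insurance: 7% × 10,255.00 = 717.85
Health Levy: 3% × 10,255.00 = 307.65
Total: 1,751.32 + 205.10 + 717.85 + 307.65 = 2,981.92

2,981.92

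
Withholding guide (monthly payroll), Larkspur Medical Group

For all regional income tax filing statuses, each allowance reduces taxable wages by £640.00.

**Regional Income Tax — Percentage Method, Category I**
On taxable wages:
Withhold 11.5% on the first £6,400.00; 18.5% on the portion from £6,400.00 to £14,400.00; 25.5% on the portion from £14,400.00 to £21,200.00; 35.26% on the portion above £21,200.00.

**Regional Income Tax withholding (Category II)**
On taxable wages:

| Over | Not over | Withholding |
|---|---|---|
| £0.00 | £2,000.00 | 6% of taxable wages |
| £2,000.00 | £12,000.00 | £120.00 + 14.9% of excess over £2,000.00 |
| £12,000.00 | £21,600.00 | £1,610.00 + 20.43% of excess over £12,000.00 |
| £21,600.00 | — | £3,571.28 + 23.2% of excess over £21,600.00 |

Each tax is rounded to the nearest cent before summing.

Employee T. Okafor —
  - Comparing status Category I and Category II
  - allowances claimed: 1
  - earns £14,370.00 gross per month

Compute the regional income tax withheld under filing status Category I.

£2,092.05

Regional Income Tax (Category I): taxable = £14,370.00 − 1×£640.00 = £13,730.00
  £736.00 + 18.5% × (£13,730.00 − £6,400.00) = £736.00 + 18.5% × £7,330.00 = £2,092.05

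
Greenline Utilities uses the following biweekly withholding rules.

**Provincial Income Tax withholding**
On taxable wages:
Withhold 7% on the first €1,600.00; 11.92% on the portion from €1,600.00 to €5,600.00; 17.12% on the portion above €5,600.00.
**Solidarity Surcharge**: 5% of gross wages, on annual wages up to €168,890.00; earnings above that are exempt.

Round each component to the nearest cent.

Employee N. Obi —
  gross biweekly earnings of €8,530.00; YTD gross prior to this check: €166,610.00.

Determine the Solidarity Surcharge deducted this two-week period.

Solidarity Surcharge: cap €168,890.00 − YTD €166,610.00 = €2,280.00 subject; 5% × €2,280.00 = €114.00

€114.00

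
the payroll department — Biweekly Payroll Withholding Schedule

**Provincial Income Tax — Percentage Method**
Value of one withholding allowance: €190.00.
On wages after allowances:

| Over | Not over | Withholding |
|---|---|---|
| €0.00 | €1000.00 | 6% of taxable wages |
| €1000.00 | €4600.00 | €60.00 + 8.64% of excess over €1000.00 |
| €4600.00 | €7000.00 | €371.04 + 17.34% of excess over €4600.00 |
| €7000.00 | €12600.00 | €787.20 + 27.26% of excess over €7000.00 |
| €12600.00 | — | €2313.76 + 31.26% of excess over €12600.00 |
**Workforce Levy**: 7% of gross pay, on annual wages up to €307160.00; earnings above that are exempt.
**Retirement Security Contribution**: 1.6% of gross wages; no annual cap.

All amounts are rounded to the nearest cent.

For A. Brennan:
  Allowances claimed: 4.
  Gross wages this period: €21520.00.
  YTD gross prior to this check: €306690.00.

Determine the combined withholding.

€5241.80

Provincial Income Tax: taxable = €21520.00 − 4×€190.00 = €20760.00
  €2313.76 + 31.26% × (€20760.00 − €12600.00) = €2313.76 + 31.26% × €8160.00 = €4864.58
Workforce Levy: cap €307160.00 − YTD €306690.00 = €470.00 subject; 7% × €470.00 = €32.90
Retirement Security Contribution: 1.6% × €21520.00 = €344.32
Total: €4864.58 + €32.90 + €344.32 = €5241.80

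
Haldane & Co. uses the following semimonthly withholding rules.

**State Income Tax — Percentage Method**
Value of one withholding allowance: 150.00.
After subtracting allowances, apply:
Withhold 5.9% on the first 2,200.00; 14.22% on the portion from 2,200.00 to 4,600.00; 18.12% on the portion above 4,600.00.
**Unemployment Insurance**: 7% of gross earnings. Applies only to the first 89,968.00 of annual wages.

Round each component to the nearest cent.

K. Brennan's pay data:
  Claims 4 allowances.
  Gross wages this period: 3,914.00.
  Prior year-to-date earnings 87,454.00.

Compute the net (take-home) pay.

3,449.81

State Income Tax: taxable = 3,914.00 − 4×150.00 = 3,314.00
  129.80 + 14.22% × (3,314.00 − 2,200.00) = 129.80 + 14.22% × 1,114.00 = 288.21
Unemployment Insurance: cap 89,968.00 − YTD 87,454.00 = 2,514.00 subject; 7% × 2,514.00 = 175.98
Total withheld: 288.21 + 175.98 = 464.19
Net pay: 3,914.00 − 464.19 = 3,449.81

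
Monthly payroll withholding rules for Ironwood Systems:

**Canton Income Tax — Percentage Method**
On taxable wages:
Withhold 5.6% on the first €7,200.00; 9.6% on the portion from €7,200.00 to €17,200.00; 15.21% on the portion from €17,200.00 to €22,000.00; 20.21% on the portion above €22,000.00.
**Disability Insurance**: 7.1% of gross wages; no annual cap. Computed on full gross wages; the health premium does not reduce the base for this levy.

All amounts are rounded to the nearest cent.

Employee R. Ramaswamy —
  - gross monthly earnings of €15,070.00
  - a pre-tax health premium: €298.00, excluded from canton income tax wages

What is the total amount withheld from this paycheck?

Canton Income Tax: taxable = €15,070.00 − €298.00 = €14,772.00
  €403.20 + 9.6% × (€14,772.00 − €7,200.00) = €403.20 + 9.6% × €7,572.00 = €1,130.11
Disability Insurance: 7.1% × €15,070.00 = €1,069.97
Total: €1,130.11 + €1,069.97 = €2,200.08

€2,200.08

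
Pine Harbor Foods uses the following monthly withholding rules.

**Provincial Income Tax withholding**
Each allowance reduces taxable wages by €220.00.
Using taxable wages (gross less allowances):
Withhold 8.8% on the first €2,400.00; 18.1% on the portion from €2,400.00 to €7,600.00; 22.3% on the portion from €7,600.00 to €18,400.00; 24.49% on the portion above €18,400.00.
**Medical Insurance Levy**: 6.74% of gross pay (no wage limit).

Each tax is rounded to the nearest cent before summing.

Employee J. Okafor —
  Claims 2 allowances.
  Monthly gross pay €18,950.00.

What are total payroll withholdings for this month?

Provincial Income Tax: taxable = €18,950.00 − 2×€220.00 = €18,510.00
  €3,560.80 + 24.49% × (€18,510.00 − €18,400.00) = €3,560.80 + 24.49% × €110.00 = €3,587.74
Medical Insurance Levy: 6.74% × €18,950.00 = €1,277.23
Total: €3,587.74 + €1,277.23 = €4,864.97

€4,864.97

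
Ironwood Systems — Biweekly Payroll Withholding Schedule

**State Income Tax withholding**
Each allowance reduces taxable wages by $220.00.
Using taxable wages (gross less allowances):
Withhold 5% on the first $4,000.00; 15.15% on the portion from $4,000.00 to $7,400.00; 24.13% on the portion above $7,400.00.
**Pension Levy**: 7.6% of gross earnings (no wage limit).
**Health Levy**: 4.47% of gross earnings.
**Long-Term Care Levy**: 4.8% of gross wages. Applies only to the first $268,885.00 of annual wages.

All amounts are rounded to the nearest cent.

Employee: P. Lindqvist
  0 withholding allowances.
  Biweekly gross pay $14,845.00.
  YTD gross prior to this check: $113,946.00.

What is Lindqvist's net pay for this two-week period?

State Income Tax: taxable = $14,845.00
  $715.10 + 24.13% × ($14,845.00 − $7,400.00) = $715.10 + 24.13% × $7,445.00 = $2,511.58
Pension Levy: 7.6% × $14,845.00 = $1,128.22
Health Levy: 4.47% × $14,845.00 = $663.57
Long-Term Care Levy: 4.8% × $14,845.00 = $712.56
Total withheld: $2,511.58 + $1,128.22 + $663.57 + $712.56 = $5,015.93
Net pay: $14,845.00 − $5,015.93 = $9,829.07

$9,829.07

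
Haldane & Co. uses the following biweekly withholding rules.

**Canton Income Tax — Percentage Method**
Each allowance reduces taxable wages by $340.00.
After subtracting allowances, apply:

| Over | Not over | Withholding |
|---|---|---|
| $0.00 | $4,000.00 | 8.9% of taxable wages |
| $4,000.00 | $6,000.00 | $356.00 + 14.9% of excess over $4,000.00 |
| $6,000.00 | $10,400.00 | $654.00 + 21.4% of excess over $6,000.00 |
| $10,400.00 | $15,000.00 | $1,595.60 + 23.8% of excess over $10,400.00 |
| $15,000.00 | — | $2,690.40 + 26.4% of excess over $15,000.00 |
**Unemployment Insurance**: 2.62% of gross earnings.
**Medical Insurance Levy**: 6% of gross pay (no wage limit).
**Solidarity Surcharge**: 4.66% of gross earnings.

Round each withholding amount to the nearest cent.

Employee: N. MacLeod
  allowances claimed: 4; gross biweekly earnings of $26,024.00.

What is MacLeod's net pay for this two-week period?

$17,326.31

Canton Income Tax: taxable = $26,024.00 − 4×$340.00 = $24,664.00
  $2,690.40 + 26.4% × ($24,664.00 − $15,000.00) = $2,690.40 + 26.4% × $9,664.00 = $5,241.70
Unemployment Insurance: 2.62% × $26,024.00 = $681.83
Medical Insurance Levy: 6% × $26,024.00 = $1,561.44
Solidarity Surcharge: 4.66% × $26,024.00 = $1,212.72
Total withheld: $5,241.70 + $681.83 + $1,561.44 + $1,212.72 = $8,697.69
Net pay: $26,024.00 − $8,697.69 = $17,326.31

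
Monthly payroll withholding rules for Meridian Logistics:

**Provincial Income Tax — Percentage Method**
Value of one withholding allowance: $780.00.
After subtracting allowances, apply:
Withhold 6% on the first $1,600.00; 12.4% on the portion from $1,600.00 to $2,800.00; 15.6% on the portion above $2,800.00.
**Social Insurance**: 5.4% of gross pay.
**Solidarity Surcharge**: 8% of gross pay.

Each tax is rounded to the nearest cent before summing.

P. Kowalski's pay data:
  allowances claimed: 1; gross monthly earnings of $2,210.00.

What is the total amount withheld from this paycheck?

Provincial Income Tax: taxable = $2,210.00 − 1×$780.00 = $1,430.00
  6% × $1,430.00 = $85.80
Social Insurance: 5.4% × $2,210.00 = $119.34
Solidarity Surcharge: 8% × $2,210.00 = $176.80
Total: $85.80 + $119.34 + $176.80 = $381.94

$381.94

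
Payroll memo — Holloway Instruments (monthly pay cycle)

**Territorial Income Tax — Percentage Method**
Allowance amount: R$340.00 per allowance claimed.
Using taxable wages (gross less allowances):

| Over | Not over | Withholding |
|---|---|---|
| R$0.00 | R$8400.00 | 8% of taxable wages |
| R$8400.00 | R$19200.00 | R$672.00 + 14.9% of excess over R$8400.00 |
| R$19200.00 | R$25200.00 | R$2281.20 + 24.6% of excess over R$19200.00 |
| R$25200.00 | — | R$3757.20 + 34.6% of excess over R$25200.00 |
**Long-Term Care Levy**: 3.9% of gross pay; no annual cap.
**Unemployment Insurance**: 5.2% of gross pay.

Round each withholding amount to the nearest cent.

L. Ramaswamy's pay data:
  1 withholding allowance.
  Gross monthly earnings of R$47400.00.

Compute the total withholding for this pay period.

Territorial Income Tax: taxable = R$47400.00 − 1×R$340.00 = R$47060.00
  R$3757.20 + 34.6% × (R$47060.00 − R$25200.00) = R$3757.20 + 34.6% × R$21860.00 = R$11320.76
Long-Term Care Levy: 3.9% × R$47400.00 = R$1848.60
Unemployment Insurance: 5.2% × R$47400.00 = R$2464.80
Total: R$11320.76 + R$1848.60 + R$2464.80 = R$15634.16

R$15634.16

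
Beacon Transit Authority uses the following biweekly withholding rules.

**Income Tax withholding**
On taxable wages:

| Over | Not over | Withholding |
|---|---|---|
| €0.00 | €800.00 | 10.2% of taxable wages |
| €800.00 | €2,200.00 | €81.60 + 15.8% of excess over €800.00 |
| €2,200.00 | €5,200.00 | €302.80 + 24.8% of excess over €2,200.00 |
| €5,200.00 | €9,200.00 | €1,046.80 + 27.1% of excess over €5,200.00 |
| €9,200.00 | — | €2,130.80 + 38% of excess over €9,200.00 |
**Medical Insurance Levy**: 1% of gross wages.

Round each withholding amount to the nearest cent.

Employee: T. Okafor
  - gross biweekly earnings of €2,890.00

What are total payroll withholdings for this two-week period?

€502.82

Income Tax: taxable = €2,890.00
  €302.80 + 24.8% × (€2,890.00 − €2,200.00) = €302.80 + 24.8% × €690.00 = €473.92
Medical Insurance Levy: 1% × €2,890.00 = €28.90
Total: €473.92 + €28.90 = €502.82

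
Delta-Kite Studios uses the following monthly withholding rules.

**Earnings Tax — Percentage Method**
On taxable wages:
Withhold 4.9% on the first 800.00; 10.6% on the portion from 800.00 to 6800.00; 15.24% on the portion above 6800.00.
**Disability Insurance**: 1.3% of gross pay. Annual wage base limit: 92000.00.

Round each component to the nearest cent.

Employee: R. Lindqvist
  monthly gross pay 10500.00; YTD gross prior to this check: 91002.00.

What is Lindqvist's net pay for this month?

9247.95

Earnings Tax: taxable = 10500.00
  675.20 + 15.24% × (10500.00 − 6800.00) = 675.20 + 15.24% × 3700.00 = 1239.08
Disability Insurance: cap 92000.00 − YTD 91002.00 = 998.00 subject; 1.3% × 998.00 = 12.97
Total withheld: 1239.08 + 12.97 = 1252.05
Net pay: 10500.00 − 1252.05 = 9247.95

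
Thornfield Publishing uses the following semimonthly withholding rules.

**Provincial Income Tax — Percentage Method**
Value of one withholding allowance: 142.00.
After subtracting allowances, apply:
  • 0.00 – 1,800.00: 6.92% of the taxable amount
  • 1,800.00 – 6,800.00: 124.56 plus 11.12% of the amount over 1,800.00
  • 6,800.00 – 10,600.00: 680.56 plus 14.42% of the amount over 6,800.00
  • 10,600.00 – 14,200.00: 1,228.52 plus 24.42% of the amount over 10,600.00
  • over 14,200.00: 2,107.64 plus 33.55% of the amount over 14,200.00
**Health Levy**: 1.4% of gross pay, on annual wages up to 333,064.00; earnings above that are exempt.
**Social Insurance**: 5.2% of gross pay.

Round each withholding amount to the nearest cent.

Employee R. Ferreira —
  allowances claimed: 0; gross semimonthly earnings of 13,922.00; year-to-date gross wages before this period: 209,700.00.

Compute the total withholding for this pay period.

2,958.60

Provincial Income Tax: taxable = 13,922.00
  1,228.52 + 24.42% × (13,922.00 − 10,600.00) = 1,228.52 + 24.42% × 3,322.00 = 2,039.75
Health Levy: 1.4% × 13,922.00 = 194.91
Social Insurance: 5.2% × 13,922.00 = 723.94
Total: 2,039.75 + 194.91 + 723.94 = 2,958.60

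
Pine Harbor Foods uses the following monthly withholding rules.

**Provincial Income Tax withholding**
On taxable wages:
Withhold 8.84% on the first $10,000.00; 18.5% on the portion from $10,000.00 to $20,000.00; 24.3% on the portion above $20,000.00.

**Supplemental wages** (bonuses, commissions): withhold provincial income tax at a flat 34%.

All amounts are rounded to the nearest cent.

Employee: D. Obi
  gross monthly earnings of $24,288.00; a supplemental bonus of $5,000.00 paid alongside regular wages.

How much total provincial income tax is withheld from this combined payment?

$5,475.98

Provincial Income Tax: taxable = $24,288.00
  $2,734.00 + 24.3% × ($24,288.00 − $20,000.00) = $2,734.00 + 24.3% × $4,288.00 = $3,775.98
Supplemental (34% flat on bonus): 34% × $5,000.00 = $1,700.00
Total provincial income tax: $3,775.98 + $1,700.00 = $5,475.98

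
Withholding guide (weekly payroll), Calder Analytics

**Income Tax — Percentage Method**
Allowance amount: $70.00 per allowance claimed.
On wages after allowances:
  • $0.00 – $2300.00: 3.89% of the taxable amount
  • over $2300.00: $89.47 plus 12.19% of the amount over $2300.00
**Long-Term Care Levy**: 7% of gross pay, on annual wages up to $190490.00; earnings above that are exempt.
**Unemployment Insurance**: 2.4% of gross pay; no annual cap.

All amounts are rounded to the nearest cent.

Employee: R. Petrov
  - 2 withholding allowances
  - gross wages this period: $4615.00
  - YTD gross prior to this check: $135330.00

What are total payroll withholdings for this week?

$788.41

Income Tax: taxable = $4615.00 − 2×$70.00 = $4475.00
  $89.47 + 12.19% × ($4475.00 − $2300.00) = $89.47 + 12.19% × $2175.00 = $354.60
Long-Term Care Levy: 7% × $4615.00 = $323.05
Unemployment Insurance: 2.4% × $4615.00 = $110.76
Total: $354.60 + $323.05 + $110.76 = $788.41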